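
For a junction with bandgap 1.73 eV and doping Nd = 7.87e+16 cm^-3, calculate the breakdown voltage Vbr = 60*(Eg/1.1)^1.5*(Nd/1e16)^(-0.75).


Step 1: Eg/1.1 = 1.73/1.1 = 1.572727
Step 2: (Eg/1.1)^1.5 = 1.572727^1.5 = 1.972332
Step 3: (Nd/1e16)^(-0.75) = (7.87)^(-0.75) = 0.212823
Step 4: Vbr = 60 * 1.972332 * 0.212823 = 25.2 V

25.2


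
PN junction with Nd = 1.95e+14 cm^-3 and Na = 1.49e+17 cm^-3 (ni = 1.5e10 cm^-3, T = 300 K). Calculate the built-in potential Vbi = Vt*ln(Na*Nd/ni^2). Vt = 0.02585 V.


Step 1: Compute Na*Nd/ni^2 = 1.49e+17 * 1.95e+14 / (1.5e10)^2 = 1.2913e+11
Step 2: ln(1.2913e+11) = 25.5841
Step 3: Vbi = 0.02585 * 25.5841 = 0.661 V

0.661


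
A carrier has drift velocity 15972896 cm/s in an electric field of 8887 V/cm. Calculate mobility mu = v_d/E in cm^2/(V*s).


Step 1: mu = v_d / E
Step 2: mu = 15972896 / 8887
Step 3: mu = 1797.33 cm^2/(V*s)

1797.33


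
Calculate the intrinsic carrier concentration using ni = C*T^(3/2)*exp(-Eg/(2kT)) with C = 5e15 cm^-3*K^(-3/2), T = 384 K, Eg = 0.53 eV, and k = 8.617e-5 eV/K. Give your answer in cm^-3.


Step 1: Compute kT = 8.617e-5 * 384 = 0.03308928 eV
Step 2: Exponent = -Eg/(2kT) = -0.53/(2*0.03308928) = -8.00864
Step 3: T^(3/2) = 384^1.5 = 7524.83
Step 4: ni = 5e15 * 7524.83 * exp(-8.00864) = 1.25e+16 cm^-3

1.25e+16


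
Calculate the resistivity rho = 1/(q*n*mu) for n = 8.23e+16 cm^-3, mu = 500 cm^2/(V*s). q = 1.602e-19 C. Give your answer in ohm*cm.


Step 1: sigma = q * n * mu = 1.602e-19 * 8.23e+16 * 500 = 6.59223e+00 S/cm
Step 2: rho = 1 / sigma = 1 / 6.59223e+00 = 0.1517 ohm*cm

0.1517


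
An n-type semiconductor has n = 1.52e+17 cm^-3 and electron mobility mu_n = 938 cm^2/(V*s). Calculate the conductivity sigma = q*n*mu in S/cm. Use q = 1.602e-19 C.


Step 1: sigma = q * n * mu
Step 2: sigma = 1.602e-19 * 1.52e+17 * 938
Step 3: sigma = 2.284e+01 S/cm

2.284e+01


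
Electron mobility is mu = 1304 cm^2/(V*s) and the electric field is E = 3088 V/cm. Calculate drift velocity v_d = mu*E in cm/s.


Step 1: v_d = mu * E
Step 2: v_d = 1304 * 3088 = 4026752
Step 3: v_d = 4.03e+06 cm/s

4.03e+06


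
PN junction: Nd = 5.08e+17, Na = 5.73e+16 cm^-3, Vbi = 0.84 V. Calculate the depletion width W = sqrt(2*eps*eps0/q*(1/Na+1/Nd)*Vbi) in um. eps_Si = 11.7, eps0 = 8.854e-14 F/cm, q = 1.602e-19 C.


Step 1: 1/Na + 1/Nd = 1/5.73e+16 + 1/5.08e+17 = 1.94205e-17
Step 2: 2*eps*eps0/q = 2*11.7*8.854e-14/1.602e-19 = 1.293281e+07
Step 3: W^2 = 1.293281e+07 * 1.94205e-17 * 0.84 = 2.10976e-10
Step 4: W = sqrt(2.10976e-10) = 1.453e-05 cm = 0.1453 um

0.1453


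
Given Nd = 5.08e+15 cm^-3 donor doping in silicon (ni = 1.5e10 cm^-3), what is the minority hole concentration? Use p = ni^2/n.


Step 1: Since Nd >> ni, n ≈ Nd = 5.08e+15 cm^-3
Step 2: p = ni^2 / n = (1.5e10)^2 / 5.08e+15
Step 3: p = 2.25e20 / 5.08e+15 = 4.43e+04 cm^-3

4.43e+04


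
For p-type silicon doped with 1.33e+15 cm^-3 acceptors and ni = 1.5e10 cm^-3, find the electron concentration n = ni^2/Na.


Step 1: Majority hole concentration p ≈ Na = 1.33e+15 cm^-3
Step 2: n = ni^2 / Na = (1.5e10)^2 / 1.33e+15
Step 3: n = 1.69e+05 cm^-3

1.69e+05


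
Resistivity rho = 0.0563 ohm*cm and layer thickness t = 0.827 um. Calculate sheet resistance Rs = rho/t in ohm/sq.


Step 1: Convert thickness to cm: t = 0.827 um = 8.2700e-05 cm
Step 2: Rs = rho / t = 0.0563 / 8.2700e-05
Step 3: Rs = 680.8 ohm/sq

680.8


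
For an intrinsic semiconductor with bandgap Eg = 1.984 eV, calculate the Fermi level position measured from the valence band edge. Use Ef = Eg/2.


Step 1: For an intrinsic semiconductor, the Fermi level sits at midgap.
Step 2: Ef = Eg / 2 = 1.984 / 2 = 0.992 eV

0.992


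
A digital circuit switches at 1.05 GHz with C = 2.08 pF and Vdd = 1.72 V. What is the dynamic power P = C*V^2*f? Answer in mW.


Step 1: V^2 = 1.72^2 = 2.9584 V^2
Step 2: P = C*V^2*f = 2.08e-12 F * 2.9584 * 1.05e9 Hz
Step 3: P = 6.4611456e-03 W
Step 4: P = 6.461 mW

6.461


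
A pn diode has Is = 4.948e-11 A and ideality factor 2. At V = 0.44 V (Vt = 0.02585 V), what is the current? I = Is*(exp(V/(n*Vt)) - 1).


Step 1: V/(n*Vt) = 0.44/(2*0.02585) = 8.5106
Step 2: exp(8.5106) = 4.9671e+03
Step 3: I = 4.948e-11 * (4.9671e+03 - 1) = 2.46e-07 A

2.46e-07


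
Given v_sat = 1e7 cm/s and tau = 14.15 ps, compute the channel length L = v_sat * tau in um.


Step 1: tau in seconds = 14.15 ps * 1e-12 = 1.4150e-11 s
Step 2: L = v_sat * tau = 1e7 * 1.4150e-11 = 1.4150e-04 cm
Step 3: L in um = 1.4150e-04 * 1e4 = 1.415 um

1.415


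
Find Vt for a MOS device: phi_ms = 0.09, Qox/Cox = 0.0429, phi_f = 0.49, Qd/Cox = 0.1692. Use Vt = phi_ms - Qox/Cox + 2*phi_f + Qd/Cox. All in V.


Step 1: Vt = phi_ms - Qox/Cox + 2*phi_f + Qd/Cox
Step 2: Vt = 0.09 - 0.0429 + 2*0.49 + 0.1692
Step 3: Vt = 0.09 - 0.0429 + 0.98 + 0.1692
Step 4: Vt = 1.1963 V

1.1963


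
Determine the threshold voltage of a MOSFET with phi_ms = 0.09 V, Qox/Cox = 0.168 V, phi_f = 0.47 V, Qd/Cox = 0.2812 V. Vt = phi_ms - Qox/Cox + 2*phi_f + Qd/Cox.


Step 1: Vt = phi_ms - Qox/Cox + 2*phi_f + Qd/Cox
Step 2: Vt = 0.09 - 0.168 + 2*0.47 + 0.2812
Step 3: Vt = 0.09 - 0.168 + 0.94 + 0.2812
Step 4: Vt = 1.1432 V

1.1432


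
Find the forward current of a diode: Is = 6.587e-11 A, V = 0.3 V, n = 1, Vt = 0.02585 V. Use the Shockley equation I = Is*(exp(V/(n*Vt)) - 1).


Step 1: V/(n*Vt) = 0.3/(1*0.02585) = 11.6054
Step 2: exp(11.6054) = 1.0969e+05
Step 3: I = 6.587e-11 * (1.0969e+05 - 1) = 7.23e-06 A

7.23e-06


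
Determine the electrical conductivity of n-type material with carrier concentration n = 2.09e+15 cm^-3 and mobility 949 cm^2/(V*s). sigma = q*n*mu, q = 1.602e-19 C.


Step 1: sigma = q * n * mu
Step 2: sigma = 1.602e-19 * 2.09e+15 * 949
Step 3: sigma = 3.177e-01 S/cm

3.177e-01


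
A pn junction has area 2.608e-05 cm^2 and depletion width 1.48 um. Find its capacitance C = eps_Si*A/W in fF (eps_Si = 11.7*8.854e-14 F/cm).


Step 1: eps_Si = 11.7 * 8.854e-14 = 1.035918e-12 F/cm
Step 2: W in cm = 1.48 * 1e-4 = 1.48e-04 cm
Step 3: C = 1.035918e-12 * 2.608e-05 / 1.48e-04 = 1.825456e-13 F
Step 4: C = 182.55 fF

182.55


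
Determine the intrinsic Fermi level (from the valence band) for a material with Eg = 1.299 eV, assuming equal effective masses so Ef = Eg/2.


Step 1: For an intrinsic semiconductor, the Fermi level sits at midgap.
Step 2: Ef = Eg / 2 = 1.299 / 2 = 0.6495 eV

0.6495


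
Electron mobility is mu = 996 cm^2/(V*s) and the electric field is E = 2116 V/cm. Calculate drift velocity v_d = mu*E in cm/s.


Step 1: v_d = mu * E
Step 2: v_d = 996 * 2116 = 2107536
Step 3: v_d = 2.11e+06 cm/s

2.11e+06


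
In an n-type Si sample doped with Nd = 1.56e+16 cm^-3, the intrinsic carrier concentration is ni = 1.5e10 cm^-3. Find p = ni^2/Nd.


Step 1: Since Nd >> ni, n ≈ Nd = 1.56e+16 cm^-3
Step 2: p = ni^2 / n = (1.5e10)^2 / 1.56e+16
Step 3: p = 2.25e20 / 1.56e+16 = 1.44e+04 cm^-3

1.44e+04


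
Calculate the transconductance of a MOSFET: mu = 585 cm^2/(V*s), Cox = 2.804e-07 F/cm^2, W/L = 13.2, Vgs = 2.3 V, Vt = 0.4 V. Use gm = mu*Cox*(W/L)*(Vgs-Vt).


Step 1: Vov = Vgs - Vt = 2.3 - 0.4 = 1.9 V
Step 2: gm = mu * Cox * (W/L) * Vov
Step 3: gm = 585 * 2.804e-07 * 13.2 * 1.9 = 4.11e-03 S

4.11e-03


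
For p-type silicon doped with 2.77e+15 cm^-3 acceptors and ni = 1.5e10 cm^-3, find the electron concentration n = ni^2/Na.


Step 1: Majority hole concentration p ≈ Na = 2.77e+15 cm^-3
Step 2: n = ni^2 / Na = (1.5e10)^2 / 2.77e+15
Step 3: n = 8.12e+04 cm^-3

8.12e+04


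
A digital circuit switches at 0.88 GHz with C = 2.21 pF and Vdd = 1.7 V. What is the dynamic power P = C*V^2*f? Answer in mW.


Step 1: V^2 = 1.7^2 = 2.89 V^2
Step 2: P = C*V^2*f = 2.21e-12 F * 2.89 * 0.88e9 Hz
Step 3: P = 5.620472e-03 W
Step 4: P = 5.62 mW

5.62


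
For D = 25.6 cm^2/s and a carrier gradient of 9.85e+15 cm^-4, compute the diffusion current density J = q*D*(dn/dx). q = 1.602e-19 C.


Step 1: J = q * D * (dn/dx)
Step 2: J = 1.602e-19 * 25.6 * 9.85e+15
Step 3: J = 4.04e-02 A/cm^2

4.04e-02


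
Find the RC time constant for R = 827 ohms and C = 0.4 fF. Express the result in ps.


Step 1: tau = R * C
Step 2: tau = 827 * 0.4 fF = 827 * 4.0e-16 F
Step 3: tau = 3.308e-13 s = 0.3308 ps

0.3308


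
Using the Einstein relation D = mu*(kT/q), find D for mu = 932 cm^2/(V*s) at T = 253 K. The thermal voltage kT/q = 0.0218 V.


Step 1: D = mu * (kT/q)
Step 2: D = 932 * 0.0218
Step 3: D = 20.32 cm^2/s

20.32


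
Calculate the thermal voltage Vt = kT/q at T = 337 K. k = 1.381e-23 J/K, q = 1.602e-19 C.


Step 1: kT = 1.381e-23 * 337 = 4.65397e-21 J
Step 2: Vt = kT/q = 4.65397e-21 / 1.602e-19
Step 3: Vt = 0.02905 V

0.02905


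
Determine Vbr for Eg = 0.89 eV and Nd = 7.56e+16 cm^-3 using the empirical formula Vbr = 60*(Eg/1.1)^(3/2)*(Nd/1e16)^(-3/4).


Step 1: Eg/1.1 = 0.89/1.1 = 0.809091
Step 2: (Eg/1.1)^1.5 = 0.809091^1.5 = 0.727773
Step 3: (Nd/1e16)^(-0.75) = (7.56)^(-0.75) = 0.219335
Step 4: Vbr = 60 * 0.727773 * 0.219335 = 9.6 V

9.6


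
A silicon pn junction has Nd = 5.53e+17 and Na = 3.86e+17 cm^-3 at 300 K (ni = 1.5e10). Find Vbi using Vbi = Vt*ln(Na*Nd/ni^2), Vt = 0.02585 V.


Step 1: Compute Na*Nd/ni^2 = 3.86e+17 * 5.53e+17 / (1.5e10)^2 = 9.4870e+14
Step 2: ln(9.4870e+14) = 34.4861
Step 3: Vbi = 0.02585 * 34.4861 = 0.891 V

0.891


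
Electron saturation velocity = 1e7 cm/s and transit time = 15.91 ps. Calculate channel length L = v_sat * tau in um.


Step 1: tau in seconds = 15.91 ps * 1e-12 = 1.5910e-11 s
Step 2: L = v_sat * tau = 1e7 * 1.5910e-11 = 1.5910e-04 cm
Step 3: L in um = 1.5910e-04 * 1e4 = 1.591 um

1.591


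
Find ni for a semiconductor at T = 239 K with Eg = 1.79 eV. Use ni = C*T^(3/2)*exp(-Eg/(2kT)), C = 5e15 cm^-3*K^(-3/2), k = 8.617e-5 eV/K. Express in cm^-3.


Step 1: Compute kT = 8.617e-5 * 239 = 0.02059463 eV
Step 2: Exponent = -Eg/(2kT) = -1.79/(2*0.02059463) = -43.45793
Step 3: T^(3/2) = 239^1.5 = 3694.85
Step 4: ni = 5e15 * 3694.85 * exp(-43.45793) = 2.47e+00 cm^-3

2.47e+00


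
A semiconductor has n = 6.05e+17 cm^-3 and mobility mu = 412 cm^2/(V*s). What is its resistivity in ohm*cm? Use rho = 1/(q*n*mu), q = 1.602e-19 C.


Step 1: sigma = q * n * mu = 1.602e-19 * 6.05e+17 * 412 = 3.99315e+01 S/cm
Step 2: rho = 1 / sigma = 1 / 3.99315e+01 = 0.02504 ohm*cm

0.02504


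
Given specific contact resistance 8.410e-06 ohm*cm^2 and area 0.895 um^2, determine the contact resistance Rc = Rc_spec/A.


Step 1: Convert area to cm^2: 0.895 um^2 = 8.9500e-09 cm^2
Step 2: Rc = Rc_spec / A = 8.410e-06 / 8.9500e-09
Step 3: Rc = 9.40e+02 ohms

9.40e+02


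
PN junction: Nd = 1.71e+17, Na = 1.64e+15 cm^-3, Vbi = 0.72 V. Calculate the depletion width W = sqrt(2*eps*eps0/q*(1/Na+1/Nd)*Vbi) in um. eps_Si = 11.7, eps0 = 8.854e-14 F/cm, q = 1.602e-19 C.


Step 1: 1/Na + 1/Nd = 1/1.64e+15 + 1/1.71e+17 = 6.15604e-16
Step 2: 2*eps*eps0/q = 2*11.7*8.854e-14/1.602e-19 = 1.293281e+07
Step 3: W^2 = 1.293281e+07 * 6.15604e-16 * 0.72 = 5.73227e-09
Step 4: W = sqrt(5.73227e-09) = 7.571e-05 cm = 0.7571 um

0.7571


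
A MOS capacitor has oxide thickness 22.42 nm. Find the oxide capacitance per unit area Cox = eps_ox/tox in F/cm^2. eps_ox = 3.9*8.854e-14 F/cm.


Step 1: eps_ox = 3.9 * 8.854e-14 = 3.45306e-13 F/cm
Step 2: tox in cm = 22.42 nm * 1e-7 = 2.2420e-06 cm
Step 3: Cox = 3.45306e-13 / 2.2420e-06 = 1.54e-07 F/cm^2

1.54e-07


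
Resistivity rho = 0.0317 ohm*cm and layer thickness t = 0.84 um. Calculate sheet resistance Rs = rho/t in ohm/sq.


Step 1: Convert thickness to cm: t = 0.84 um = 8.4000e-05 cm
Step 2: Rs = rho / t = 0.0317 / 8.4000e-05
Step 3: Rs = 377.4 ohm/sq

377.4


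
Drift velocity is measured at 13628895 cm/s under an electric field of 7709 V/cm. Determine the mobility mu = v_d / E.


Step 1: mu = v_d / E
Step 2: mu = 13628895 / 7709
Step 3: mu = 1767.92 cm^2/(V*s)

1767.92


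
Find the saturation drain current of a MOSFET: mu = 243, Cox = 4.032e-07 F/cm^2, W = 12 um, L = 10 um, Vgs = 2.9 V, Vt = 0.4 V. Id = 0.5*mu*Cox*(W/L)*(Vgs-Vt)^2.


Step 1: Overdrive voltage Vov = Vgs - Vt = 2.9 - 0.4 = 2.5 V
Step 2: W/L = 12/10 = 1.2
Step 3: Id = 0.5 * 243 * 4.032e-07 * 1.2 * 2.5^2
Step 4: Id = 3.67e-04 A

3.67e-04


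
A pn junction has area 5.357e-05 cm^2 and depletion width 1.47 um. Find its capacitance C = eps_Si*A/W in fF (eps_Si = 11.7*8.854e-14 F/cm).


Step 1: eps_Si = 11.7 * 8.854e-14 = 1.035918e-12 F/cm
Step 2: W in cm = 1.47 * 1e-4 = 1.47e-04 cm
Step 3: C = 1.035918e-12 * 5.357e-05 / 1.47e-04 = 3.775111e-13 F
Step 4: C = 377.51 fF

377.51


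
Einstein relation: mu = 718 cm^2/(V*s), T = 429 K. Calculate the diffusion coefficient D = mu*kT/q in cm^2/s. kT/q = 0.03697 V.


Step 1: D = mu * (kT/q)
Step 2: D = 718 * 0.03697
Step 3: D = 26.54 cm^2/s

26.54


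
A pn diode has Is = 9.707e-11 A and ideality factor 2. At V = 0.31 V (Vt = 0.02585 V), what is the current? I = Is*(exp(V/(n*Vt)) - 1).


Step 1: V/(n*Vt) = 0.31/(2*0.02585) = 5.9961
Step 2: exp(5.9961) = 4.0186e+02
Step 3: I = 9.707e-11 * (4.0186e+02 - 1) = 3.89e-08 A

3.89e-08


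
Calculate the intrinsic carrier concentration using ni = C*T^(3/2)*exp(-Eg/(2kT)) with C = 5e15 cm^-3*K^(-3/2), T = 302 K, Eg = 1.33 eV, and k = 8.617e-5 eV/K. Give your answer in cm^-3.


Step 1: Compute kT = 8.617e-5 * 302 = 0.02602334 eV
Step 2: Exponent = -Eg/(2kT) = -1.33/(2*0.02602334) = -25.55398
Step 3: T^(3/2) = 302^1.5 = 5248.20
Step 4: ni = 5e15 * 5248.20 * exp(-25.55398) = 2.09e+08 cm^-3

2.09e+08


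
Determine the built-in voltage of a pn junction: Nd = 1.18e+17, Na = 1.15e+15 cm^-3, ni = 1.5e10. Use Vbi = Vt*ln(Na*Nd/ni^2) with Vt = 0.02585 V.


Step 1: Compute Na*Nd/ni^2 = 1.15e+15 * 1.18e+17 / (1.5e10)^2 = 6.0311e+11
Step 2: ln(6.0311e+11) = 27.1254
Step 3: Vbi = 0.02585 * 27.1254 = 0.701 V

0.701


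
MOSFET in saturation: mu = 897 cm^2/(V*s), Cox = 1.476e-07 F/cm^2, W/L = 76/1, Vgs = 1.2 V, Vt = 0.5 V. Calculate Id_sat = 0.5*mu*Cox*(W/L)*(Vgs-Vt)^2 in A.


Step 1: Overdrive voltage Vov = Vgs - Vt = 1.2 - 0.5 = 0.7 V
Step 2: W/L = 76/1 = 76
Step 3: Id = 0.5 * 897 * 1.476e-07 * 76 * 0.7^2
Step 4: Id = 2.47e-03 A

2.47e-03


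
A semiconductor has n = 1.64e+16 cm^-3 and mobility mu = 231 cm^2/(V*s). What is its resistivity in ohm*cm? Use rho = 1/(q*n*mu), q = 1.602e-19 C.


Step 1: sigma = q * n * mu = 1.602e-19 * 1.64e+16 * 231 = 6.06902e-01 S/cm
Step 2: rho = 1 / sigma = 1 / 6.06902e-01 = 1.648 ohm*cm

1.648


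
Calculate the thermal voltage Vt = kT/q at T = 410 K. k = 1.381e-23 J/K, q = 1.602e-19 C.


Step 1: kT = 1.381e-23 * 410 = 5.6621e-21 J
Step 2: Vt = kT/q = 5.6621e-21 / 1.602e-19
Step 3: Vt = 0.03534 V

0.03534


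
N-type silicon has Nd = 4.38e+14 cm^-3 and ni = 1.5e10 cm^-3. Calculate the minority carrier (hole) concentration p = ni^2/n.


Step 1: Since Nd >> ni, n ≈ Nd = 4.38e+14 cm^-3
Step 2: p = ni^2 / n = (1.5e10)^2 / 4.38e+14
Step 3: p = 2.25e20 / 4.38e+14 = 5.14e+05 cm^-3

5.14e+05


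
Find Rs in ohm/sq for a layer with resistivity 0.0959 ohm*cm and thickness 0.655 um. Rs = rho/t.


Step 1: Convert thickness to cm: t = 0.655 um = 6.5500e-05 cm
Step 2: Rs = rho / t = 0.0959 / 6.5500e-05
Step 3: Rs = 1464.1 ohm/sq

1464.1


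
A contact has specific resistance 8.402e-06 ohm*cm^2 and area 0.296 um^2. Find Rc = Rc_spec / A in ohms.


Step 1: Convert area to cm^2: 0.296 um^2 = 2.9600e-09 cm^2
Step 2: Rc = Rc_spec / A = 8.402e-06 / 2.9600e-09
Step 3: Rc = 2.84e+03 ohms

2.84e+03


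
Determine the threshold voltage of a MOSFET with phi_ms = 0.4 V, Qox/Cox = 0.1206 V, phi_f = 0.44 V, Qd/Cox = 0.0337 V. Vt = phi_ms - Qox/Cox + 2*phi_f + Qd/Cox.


Step 1: Vt = phi_ms - Qox/Cox + 2*phi_f + Qd/Cox
Step 2: Vt = 0.4 - 0.1206 + 2*0.44 + 0.0337
Step 3: Vt = 0.4 - 0.1206 + 0.88 + 0.0337
Step 4: Vt = 1.1931 V

1.1931


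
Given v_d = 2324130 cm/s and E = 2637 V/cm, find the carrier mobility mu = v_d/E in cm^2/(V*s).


Step 1: mu = v_d / E
Step 2: mu = 2324130 / 2637
Step 3: mu = 881.35 cm^2/(V*s)

881.35


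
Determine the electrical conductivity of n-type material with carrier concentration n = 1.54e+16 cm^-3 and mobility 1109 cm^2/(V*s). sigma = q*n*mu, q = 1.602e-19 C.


Step 1: sigma = q * n * mu
Step 2: sigma = 1.602e-19 * 1.54e+16 * 1109
Step 3: sigma = 2.736e+00 S/cm

2.736e+00


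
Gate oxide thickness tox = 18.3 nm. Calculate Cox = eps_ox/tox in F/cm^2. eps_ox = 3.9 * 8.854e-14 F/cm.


Step 1: eps_ox = 3.9 * 8.854e-14 = 3.45306e-13 F/cm
Step 2: tox in cm = 18.3 nm * 1e-7 = 1.8300e-06 cm
Step 3: Cox = 3.45306e-13 / 1.8300e-06 = 1.89e-07 F/cm^2

1.89e-07


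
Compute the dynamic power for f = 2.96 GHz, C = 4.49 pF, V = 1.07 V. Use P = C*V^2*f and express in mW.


Step 1: V^2 = 1.07^2 = 1.1449 V^2
Step 2: P = C*V^2*f = 4.49e-12 F * 1.1449 * 2.96e9 Hz
Step 3: P = 1.521617896e-02 W
Step 4: P = 15.216 mW

15.216


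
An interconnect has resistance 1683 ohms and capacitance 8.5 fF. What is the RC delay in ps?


Step 1: tau = R * C
Step 2: tau = 1683 * 8.5 fF = 1683 * 8.5e-15 F
Step 3: tau = 1.43055e-11 s = 14.3055 ps

14.3055


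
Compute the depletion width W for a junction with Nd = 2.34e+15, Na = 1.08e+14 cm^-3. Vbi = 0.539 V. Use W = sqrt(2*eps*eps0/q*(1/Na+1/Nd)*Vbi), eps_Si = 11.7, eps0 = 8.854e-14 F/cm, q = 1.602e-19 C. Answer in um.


Step 1: 1/Na + 1/Nd = 1/1.08e+14 + 1/2.34e+15 = 9.68661e-15
Step 2: 2*eps*eps0/q = 2*11.7*8.854e-14/1.602e-19 = 1.293281e+07
Step 3: W^2 = 1.293281e+07 * 9.68661e-15 * 0.539 = 6.75233e-08
Step 4: W = sqrt(6.75233e-08) = 2.599e-04 cm = 2.599 um

2.599


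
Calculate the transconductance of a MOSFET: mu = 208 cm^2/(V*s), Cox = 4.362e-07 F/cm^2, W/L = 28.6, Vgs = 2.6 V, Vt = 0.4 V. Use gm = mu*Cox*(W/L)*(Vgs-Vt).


Step 1: Vov = Vgs - Vt = 2.6 - 0.4 = 2.2 V
Step 2: gm = mu * Cox * (W/L) * Vov
Step 3: gm = 208 * 4.362e-07 * 28.6 * 2.2 = 5.71e-03 S

5.71e-03


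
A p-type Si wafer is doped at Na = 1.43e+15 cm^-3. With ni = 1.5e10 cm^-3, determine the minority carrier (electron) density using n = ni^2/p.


Step 1: Majority hole concentration p ≈ Na = 1.43e+15 cm^-3
Step 2: n = ni^2 / Na = (1.5e10)^2 / 1.43e+15
Step 3: n = 1.57e+05 cm^-3

1.57e+05


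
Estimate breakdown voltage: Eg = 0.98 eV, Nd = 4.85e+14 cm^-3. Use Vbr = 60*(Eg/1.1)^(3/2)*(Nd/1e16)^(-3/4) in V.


Step 1: Eg/1.1 = 0.98/1.1 = 0.890909
Step 2: (Eg/1.1)^1.5 = 0.890909^1.5 = 0.840911
Step 3: (Nd/1e16)^(-0.75) = (0.0485)^(-0.75) = 9.675952
Step 4: Vbr = 60 * 0.840911 * 9.675952 = 488.2 V

488.2


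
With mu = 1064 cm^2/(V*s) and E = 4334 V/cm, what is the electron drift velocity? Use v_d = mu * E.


Step 1: v_d = mu * E
Step 2: v_d = 1064 * 4334 = 4611376
Step 3: v_d = 4.61e+06 cm/s

4.61e+06


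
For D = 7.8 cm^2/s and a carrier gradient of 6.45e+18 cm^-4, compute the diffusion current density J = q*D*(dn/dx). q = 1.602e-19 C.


Step 1: J = q * D * (dn/dx)
Step 2: J = 1.602e-19 * 7.8 * 6.45e+18
Step 3: J = 8.06e+00 A/cm^2

8.06e+00


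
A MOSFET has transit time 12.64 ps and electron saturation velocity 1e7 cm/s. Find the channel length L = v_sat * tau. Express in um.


Step 1: tau in seconds = 12.64 ps * 1e-12 = 1.2640e-11 s
Step 2: L = v_sat * tau = 1e7 * 1.2640e-11 = 1.2640e-04 cm
Step 3: L in um = 1.2640e-04 * 1e4 = 1.264 um

1.264


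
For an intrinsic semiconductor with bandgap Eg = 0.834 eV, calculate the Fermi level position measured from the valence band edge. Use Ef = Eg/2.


Step 1: For an intrinsic semiconductor, the Fermi level sits at midgap.
Step 2: Ef = Eg / 2 = 0.834 / 2 = 0.417 eV

0.417


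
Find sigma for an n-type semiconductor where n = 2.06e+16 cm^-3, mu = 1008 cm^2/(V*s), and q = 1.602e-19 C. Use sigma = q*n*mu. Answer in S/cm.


Step 1: sigma = q * n * mu
Step 2: sigma = 1.602e-19 * 2.06e+16 * 1008
Step 3: sigma = 3.327e+00 S/cm

3.327e+00


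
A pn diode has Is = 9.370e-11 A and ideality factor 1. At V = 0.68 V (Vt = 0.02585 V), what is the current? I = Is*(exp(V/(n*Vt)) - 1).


Step 1: V/(n*Vt) = 0.68/(1*0.02585) = 26.3056
Step 2: exp(26.3056) = 2.6569e+11
Step 3: I = 9.370e-11 * (2.6569e+11 - 1) = 2.49e+01 A

2.49e+01


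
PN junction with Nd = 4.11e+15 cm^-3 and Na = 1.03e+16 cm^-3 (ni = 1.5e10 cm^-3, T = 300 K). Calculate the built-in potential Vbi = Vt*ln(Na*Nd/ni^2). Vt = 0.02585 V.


Step 1: Compute Na*Nd/ni^2 = 1.03e+16 * 4.11e+15 / (1.5e10)^2 = 1.8815e+11
Step 2: ln(1.8815e+11) = 25.9605
Step 3: Vbi = 0.02585 * 25.9605 = 0.671 V

0.671


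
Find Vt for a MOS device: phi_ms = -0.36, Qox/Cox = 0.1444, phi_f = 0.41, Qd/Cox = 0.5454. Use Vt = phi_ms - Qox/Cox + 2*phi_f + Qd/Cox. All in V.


Step 1: Vt = phi_ms - Qox/Cox + 2*phi_f + Qd/Cox
Step 2: Vt = -0.36 - 0.1444 + 2*0.41 + 0.5454
Step 3: Vt = -0.36 - 0.1444 + 0.82 + 0.5454
Step 4: Vt = 0.861 V

0.861


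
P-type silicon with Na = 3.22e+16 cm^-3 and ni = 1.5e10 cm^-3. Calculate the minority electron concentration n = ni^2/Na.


Step 1: Majority hole concentration p ≈ Na = 3.22e+16 cm^-3
Step 2: n = ni^2 / Na = (1.5e10)^2 / 3.22e+16
Step 3: n = 6.99e+03 cm^-3

6.99e+03


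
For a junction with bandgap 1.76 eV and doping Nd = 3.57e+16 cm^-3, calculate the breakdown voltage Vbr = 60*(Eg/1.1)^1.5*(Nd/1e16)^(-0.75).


Step 1: Eg/1.1 = 1.76/1.1 = 1.600000
Step 2: (Eg/1.1)^1.5 = 1.600000^1.5 = 2.023858
Step 3: (Nd/1e16)^(-0.75) = (3.57)^(-0.75) = 0.385034
Step 4: Vbr = 60 * 2.023858 * 0.385034 = 46.8 V

46.8


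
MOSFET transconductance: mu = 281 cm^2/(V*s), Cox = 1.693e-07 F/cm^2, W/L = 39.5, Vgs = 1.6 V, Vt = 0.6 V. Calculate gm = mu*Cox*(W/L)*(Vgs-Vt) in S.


Step 1: Vov = Vgs - Vt = 1.6 - 0.6 = 1.0 V
Step 2: gm = mu * Cox * (W/L) * Vov
Step 3: gm = 281 * 1.693e-07 * 39.5 * 1.0 = 1.88e-03 S

1.88e-03


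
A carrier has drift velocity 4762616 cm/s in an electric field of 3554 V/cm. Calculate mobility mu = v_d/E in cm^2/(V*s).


Step 1: mu = v_d / E
Step 2: mu = 4762616 / 3554
Step 3: mu = 1340.07 cm^2/(V*s)

1340.07


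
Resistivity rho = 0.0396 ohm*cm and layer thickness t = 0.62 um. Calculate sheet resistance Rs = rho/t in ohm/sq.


Step 1: Convert thickness to cm: t = 0.62 um = 6.2000e-05 cm
Step 2: Rs = rho / t = 0.0396 / 6.2000e-05
Step 3: Rs = 638.7 ohm/sq

638.7


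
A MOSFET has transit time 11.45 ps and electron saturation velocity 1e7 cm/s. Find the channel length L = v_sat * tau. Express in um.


Step 1: tau in seconds = 11.45 ps * 1e-12 = 1.1450e-11 s
Step 2: L = v_sat * tau = 1e7 * 1.1450e-11 = 1.1450e-04 cm
Step 3: L in um = 1.1450e-04 * 1e4 = 1.145 um

1.145


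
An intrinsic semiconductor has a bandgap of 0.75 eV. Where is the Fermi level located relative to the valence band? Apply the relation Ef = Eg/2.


Step 1: For an intrinsic semiconductor, the Fermi level sits at midgap.
Step 2: Ef = Eg / 2 = 0.75 / 2 = 0.375 eV

0.375


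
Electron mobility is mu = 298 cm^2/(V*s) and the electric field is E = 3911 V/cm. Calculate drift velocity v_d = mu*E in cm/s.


Step 1: v_d = mu * E
Step 2: v_d = 298 * 3911 = 1165478
Step 3: v_d = 1.17e+06 cm/s

1.17e+06


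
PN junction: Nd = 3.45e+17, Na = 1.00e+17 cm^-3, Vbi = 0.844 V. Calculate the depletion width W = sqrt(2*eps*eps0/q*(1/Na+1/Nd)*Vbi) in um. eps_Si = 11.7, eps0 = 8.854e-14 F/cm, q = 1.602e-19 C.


Step 1: 1/Na + 1/Nd = 1/1.00e+17 + 1/3.45e+17 = 1.28986e-17
Step 2: 2*eps*eps0/q = 2*11.7*8.854e-14/1.602e-19 = 1.293281e+07
Step 3: W^2 = 1.293281e+07 * 1.28986e-17 * 0.844 = 1.40792e-10
Step 4: W = sqrt(1.40792e-10) = 1.187e-05 cm = 0.1187 um

0.1187


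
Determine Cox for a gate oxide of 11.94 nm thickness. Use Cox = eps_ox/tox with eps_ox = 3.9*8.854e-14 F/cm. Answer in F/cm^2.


Step 1: eps_ox = 3.9 * 8.854e-14 = 3.45306e-13 F/cm
Step 2: tox in cm = 11.94 nm * 1e-7 = 1.1940e-06 cm
Step 3: Cox = 3.45306e-13 / 1.1940e-06 = 2.89e-07 F/cm^2

2.89e-07


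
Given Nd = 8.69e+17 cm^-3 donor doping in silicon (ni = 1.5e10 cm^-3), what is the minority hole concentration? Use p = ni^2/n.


Step 1: Since Nd >> ni, n ≈ Nd = 8.69e+17 cm^-3
Step 2: p = ni^2 / n = (1.5e10)^2 / 8.69e+17
Step 3: p = 2.25e20 / 8.69e+17 = 2.59e+02 cm^-3

2.59e+02


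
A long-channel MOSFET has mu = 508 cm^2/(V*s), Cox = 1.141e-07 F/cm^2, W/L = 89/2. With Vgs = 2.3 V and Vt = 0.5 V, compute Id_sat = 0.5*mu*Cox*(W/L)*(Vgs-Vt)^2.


Step 1: Overdrive voltage Vov = Vgs - Vt = 2.3 - 0.5 = 1.8 V
Step 2: W/L = 89/2 = 44.5
Step 3: Id = 0.5 * 508 * 1.141e-07 * 44.5 * 1.8^2
Step 4: Id = 4.18e-03 A

4.18e-03


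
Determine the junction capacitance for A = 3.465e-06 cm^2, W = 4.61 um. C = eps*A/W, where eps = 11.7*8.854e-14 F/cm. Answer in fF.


Step 1: eps_Si = 11.7 * 8.854e-14 = 1.035918e-12 F/cm
Step 2: W in cm = 4.61 * 1e-4 = 4.61e-04 cm
Step 3: C = 1.035918e-12 * 3.465e-06 / 4.61e-04 = 7.786238e-15 F
Step 4: C = 7.79 fF

7.79


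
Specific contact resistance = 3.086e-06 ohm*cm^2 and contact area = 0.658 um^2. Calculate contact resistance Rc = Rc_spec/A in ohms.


Step 1: Convert area to cm^2: 0.658 um^2 = 6.5800e-09 cm^2
Step 2: Rc = Rc_spec / A = 3.086e-06 / 6.5800e-09
Step 3: Rc = 4.69e+02 ohms

4.69e+02


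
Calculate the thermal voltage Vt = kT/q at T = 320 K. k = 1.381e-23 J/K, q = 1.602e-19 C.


Step 1: kT = 1.381e-23 * 320 = 4.4192e-21 J
Step 2: Vt = kT/q = 4.4192e-21 / 1.602e-19
Step 3: Vt = 0.02759 V

0.02759


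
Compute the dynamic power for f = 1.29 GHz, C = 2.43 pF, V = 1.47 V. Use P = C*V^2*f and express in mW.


Step 1: V^2 = 1.47^2 = 2.1609 V^2
Step 2: P = C*V^2*f = 2.43e-12 F * 2.1609 * 1.29e9 Hz
Step 3: P = 6.77377323e-03 W
Step 4: P = 6.774 mW

6.774


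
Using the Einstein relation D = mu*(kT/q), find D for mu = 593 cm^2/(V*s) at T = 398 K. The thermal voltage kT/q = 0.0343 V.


Step 1: D = mu * (kT/q)
Step 2: D = 593 * 0.0343
Step 3: D = 20.34 cm^2/s

20.34


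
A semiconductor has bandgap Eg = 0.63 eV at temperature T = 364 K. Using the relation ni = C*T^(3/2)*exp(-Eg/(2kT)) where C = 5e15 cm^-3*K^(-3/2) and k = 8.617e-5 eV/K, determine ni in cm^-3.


Step 1: Compute kT = 8.617e-5 * 364 = 0.03136588 eV
Step 2: Exponent = -Eg/(2kT) = -0.63/(2*0.03136588) = -10.04276
Step 3: T^(3/2) = 364^1.5 = 6944.68
Step 4: ni = 5e15 * 6944.68 * exp(-10.04276) = 1.51e+15 cm^-3

1.51e+15


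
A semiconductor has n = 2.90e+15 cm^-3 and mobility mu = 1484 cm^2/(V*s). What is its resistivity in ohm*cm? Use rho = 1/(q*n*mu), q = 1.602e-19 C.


Step 1: sigma = q * n * mu = 1.602e-19 * 2.90e+15 * 1484 = 6.89437e-01 S/cm
Step 2: rho = 1 / sigma = 1 / 6.89437e-01 = 1.45 ohm*cm

1.45


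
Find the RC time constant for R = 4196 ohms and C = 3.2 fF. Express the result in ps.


Step 1: tau = R * C
Step 2: tau = 4196 * 3.2 fF = 4196 * 3.2e-15 F
Step 3: tau = 1.34272e-11 s = 13.4272 ps

13.4272


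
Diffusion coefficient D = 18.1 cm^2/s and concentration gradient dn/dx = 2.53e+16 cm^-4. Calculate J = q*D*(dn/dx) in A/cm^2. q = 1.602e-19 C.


Step 1: J = q * D * (dn/dx)
Step 2: J = 1.602e-19 * 18.1 * 2.53e+16
Step 3: J = 7.34e-02 A/cm^2

7.34e-02


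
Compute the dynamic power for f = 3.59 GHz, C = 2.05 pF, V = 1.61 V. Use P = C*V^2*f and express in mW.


Step 1: V^2 = 1.61^2 = 2.5921 V^2
Step 2: P = C*V^2*f = 2.05e-12 F * 2.5921 * 3.59e9 Hz
Step 3: P = 1.907655995e-02 W
Step 4: P = 19.077 mW

19.077


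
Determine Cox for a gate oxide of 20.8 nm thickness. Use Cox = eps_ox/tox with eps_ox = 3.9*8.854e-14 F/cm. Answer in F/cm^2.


Step 1: eps_ox = 3.9 * 8.854e-14 = 3.45306e-13 F/cm
Step 2: tox in cm = 20.8 nm * 1e-7 = 2.0800e-06 cm
Step 3: Cox = 3.45306e-13 / 2.0800e-06 = 1.66e-07 F/cm^2

1.66e-07


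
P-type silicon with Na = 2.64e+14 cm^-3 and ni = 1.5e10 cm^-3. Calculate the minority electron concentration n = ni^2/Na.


Step 1: Majority hole concentration p ≈ Na = 2.64e+14 cm^-3
Step 2: n = ni^2 / Na = (1.5e10)^2 / 2.64e+14
Step 3: n = 8.52e+05 cm^-3

8.52e+05


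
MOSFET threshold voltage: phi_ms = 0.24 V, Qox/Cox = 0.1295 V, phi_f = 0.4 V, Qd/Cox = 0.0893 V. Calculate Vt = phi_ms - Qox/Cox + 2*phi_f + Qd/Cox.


Step 1: Vt = phi_ms - Qox/Cox + 2*phi_f + Qd/Cox
Step 2: Vt = 0.24 - 0.1295 + 2*0.4 + 0.0893
Step 3: Vt = 0.24 - 0.1295 + 0.8 + 0.0893
Step 4: Vt = 0.9998 V

0.9998


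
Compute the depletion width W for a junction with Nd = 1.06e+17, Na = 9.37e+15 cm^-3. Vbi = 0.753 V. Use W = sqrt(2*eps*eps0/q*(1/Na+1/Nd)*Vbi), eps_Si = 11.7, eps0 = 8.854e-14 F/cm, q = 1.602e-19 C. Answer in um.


Step 1: 1/Na + 1/Nd = 1/9.37e+15 + 1/1.06e+17 = 1.16158e-16
Step 2: 2*eps*eps0/q = 2*11.7*8.854e-14/1.602e-19 = 1.293281e+07
Step 3: W^2 = 1.293281e+07 * 1.16158e-16 * 0.753 = 1.13119e-09
Step 4: W = sqrt(1.13119e-09) = 3.363e-05 cm = 0.3363 um

0.3363


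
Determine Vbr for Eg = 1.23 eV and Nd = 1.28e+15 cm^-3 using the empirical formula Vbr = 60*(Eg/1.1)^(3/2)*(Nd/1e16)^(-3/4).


Step 1: Eg/1.1 = 1.23/1.1 = 1.118182
Step 2: (Eg/1.1)^1.5 = 1.118182^1.5 = 1.182412
Step 3: (Nd/1e16)^(-0.75) = (0.128)^(-0.75) = 4.672965
Step 4: Vbr = 60 * 1.182412 * 4.672965 = 331.5 V

331.5


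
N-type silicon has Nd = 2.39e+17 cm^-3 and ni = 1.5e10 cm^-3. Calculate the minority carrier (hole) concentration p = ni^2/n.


Step 1: Since Nd >> ni, n ≈ Nd = 2.39e+17 cm^-3
Step 2: p = ni^2 / n = (1.5e10)^2 / 2.39e+17
Step 3: p = 2.25e20 / 2.39e+17 = 9.41e+02 cm^-3

9.41e+02


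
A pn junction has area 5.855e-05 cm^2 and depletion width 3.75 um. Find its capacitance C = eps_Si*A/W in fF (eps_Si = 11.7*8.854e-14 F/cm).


Step 1: eps_Si = 11.7 * 8.854e-14 = 1.035918e-12 F/cm
Step 2: W in cm = 3.75 * 1e-4 = 3.75e-04 cm
Step 3: C = 1.035918e-12 * 5.855e-05 / 3.75e-04 = 1.617413e-13 F
Step 4: C = 161.74 fF

161.74


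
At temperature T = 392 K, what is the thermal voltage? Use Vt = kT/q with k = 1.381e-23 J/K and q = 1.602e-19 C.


Step 1: kT = 1.381e-23 * 392 = 5.41352e-21 J
Step 2: Vt = kT/q = 5.41352e-21 / 1.602e-19
Step 3: Vt = 0.03379 V

0.03379


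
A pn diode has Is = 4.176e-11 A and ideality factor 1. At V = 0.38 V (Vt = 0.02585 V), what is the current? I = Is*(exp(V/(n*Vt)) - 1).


Step 1: V/(n*Vt) = 0.38/(1*0.02585) = 14.7002
Step 2: exp(14.7002) = 2.4222e+06
Step 3: I = 4.176e-11 * (2.4222e+06 - 1) = 1.01e-04 A

1.01e-04


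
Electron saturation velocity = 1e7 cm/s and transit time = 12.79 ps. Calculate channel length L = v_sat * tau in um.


Step 1: tau in seconds = 12.79 ps * 1e-12 = 1.2790e-11 s
Step 2: L = v_sat * tau = 1e7 * 1.2790e-11 = 1.2790e-04 cm
Step 3: L in um = 1.2790e-04 * 1e4 = 1.279 um

1.279


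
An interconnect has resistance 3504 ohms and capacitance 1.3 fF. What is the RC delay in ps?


Step 1: tau = R * C
Step 2: tau = 3504 * 1.3 fF = 3504 * 1.3e-15 F
Step 3: tau = 4.5552e-12 s = 4.5552 ps

4.5552


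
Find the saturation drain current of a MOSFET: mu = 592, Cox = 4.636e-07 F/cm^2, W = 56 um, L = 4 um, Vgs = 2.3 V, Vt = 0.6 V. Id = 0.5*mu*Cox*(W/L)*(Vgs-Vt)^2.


Step 1: Overdrive voltage Vov = Vgs - Vt = 2.3 - 0.6 = 1.7 V
Step 2: W/L = 56/4 = 14
Step 3: Id = 0.5 * 592 * 4.636e-07 * 14 * 1.7^2
Step 4: Id = 5.55e-03 A

5.55e-03


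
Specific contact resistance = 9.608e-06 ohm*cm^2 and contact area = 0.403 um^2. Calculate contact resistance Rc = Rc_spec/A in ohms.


Step 1: Convert area to cm^2: 0.403 um^2 = 4.0300e-09 cm^2
Step 2: Rc = Rc_spec / A = 9.608e-06 / 4.0300e-09
Step 3: Rc = 2.38e+03 ohms

2.38e+03


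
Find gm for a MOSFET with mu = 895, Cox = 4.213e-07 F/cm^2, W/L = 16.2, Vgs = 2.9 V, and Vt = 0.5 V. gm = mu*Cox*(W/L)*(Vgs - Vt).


Step 1: Vov = Vgs - Vt = 2.9 - 0.5 = 2.4 V
Step 2: gm = mu * Cox * (W/L) * Vov
Step 3: gm = 895 * 4.213e-07 * 16.2 * 2.4 = 1.47e-02 S

1.47e-02


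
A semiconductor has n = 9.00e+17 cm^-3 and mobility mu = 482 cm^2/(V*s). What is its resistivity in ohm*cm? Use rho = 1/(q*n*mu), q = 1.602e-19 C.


Step 1: sigma = q * n * mu = 1.602e-19 * 9.00e+17 * 482 = 6.94948e+01 S/cm
Step 2: rho = 1 / sigma = 1 / 6.94948e+01 = 0.01439 ohm*cm

0.01439


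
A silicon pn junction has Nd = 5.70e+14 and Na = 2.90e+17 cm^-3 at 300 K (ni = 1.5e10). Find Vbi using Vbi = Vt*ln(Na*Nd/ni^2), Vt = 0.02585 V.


Step 1: Compute Na*Nd/ni^2 = 2.90e+17 * 5.70e+14 / (1.5e10)^2 = 7.3467e+11
Step 2: ln(7.3467e+11) = 27.3227
Step 3: Vbi = 0.02585 * 27.3227 = 0.706 V

0.706


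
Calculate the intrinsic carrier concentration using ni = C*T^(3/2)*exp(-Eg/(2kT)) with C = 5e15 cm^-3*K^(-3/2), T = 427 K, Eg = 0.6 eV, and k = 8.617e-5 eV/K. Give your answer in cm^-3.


Step 1: Compute kT = 8.617e-5 * 427 = 0.03679459 eV
Step 2: Exponent = -Eg/(2kT) = -0.6/(2*0.03679459) = -8.15337
Step 3: T^(3/2) = 427^1.5 = 8823.52
Step 4: ni = 5e15 * 8823.52 * exp(-8.15337) = 1.27e+16 cm^-3

1.27e+16


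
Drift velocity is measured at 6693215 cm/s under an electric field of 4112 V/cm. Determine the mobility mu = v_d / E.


Step 1: mu = v_d / E
Step 2: mu = 6693215 / 4112
Step 3: mu = 1627.73 cm^2/(V*s)

1627.73


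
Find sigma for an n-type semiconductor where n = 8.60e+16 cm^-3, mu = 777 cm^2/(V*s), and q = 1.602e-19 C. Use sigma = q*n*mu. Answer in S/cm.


Step 1: sigma = q * n * mu
Step 2: sigma = 1.602e-19 * 8.60e+16 * 777
Step 3: sigma = 1.070e+01 S/cm

1.070e+01


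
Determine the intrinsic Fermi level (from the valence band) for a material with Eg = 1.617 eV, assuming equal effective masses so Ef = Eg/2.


Step 1: For an intrinsic semiconductor, the Fermi level sits at midgap.
Step 2: Ef = Eg / 2 = 1.617 / 2 = 0.8085 eV

0.8085


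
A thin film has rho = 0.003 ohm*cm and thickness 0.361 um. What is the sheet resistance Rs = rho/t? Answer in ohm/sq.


Step 1: Convert thickness to cm: t = 0.361 um = 3.6100e-05 cm
Step 2: Rs = rho / t = 0.003 / 3.6100e-05
Step 3: Rs = 83.1 ohm/sq

83.1


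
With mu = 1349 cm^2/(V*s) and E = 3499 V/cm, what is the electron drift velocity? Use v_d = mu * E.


Step 1: v_d = mu * E
Step 2: v_d = 1349 * 3499 = 4720151
Step 3: v_d = 4.72e+06 cm/s

4.72e+06


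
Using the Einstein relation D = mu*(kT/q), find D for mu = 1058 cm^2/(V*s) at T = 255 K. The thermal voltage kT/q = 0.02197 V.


Step 1: D = mu * (kT/q)
Step 2: D = 1058 * 0.02197
Step 3: D = 23.24 cm^2/s

23.24


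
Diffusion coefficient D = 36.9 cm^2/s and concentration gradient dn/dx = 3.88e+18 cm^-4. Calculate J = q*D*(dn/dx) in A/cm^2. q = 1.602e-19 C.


Step 1: J = q * D * (dn/dx)
Step 2: J = 1.602e-19 * 36.9 * 3.88e+18
Step 3: J = 2.29e+01 A/cm^2

2.29e+01


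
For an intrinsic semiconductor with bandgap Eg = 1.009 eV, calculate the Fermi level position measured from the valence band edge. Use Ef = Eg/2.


Step 1: For an intrinsic semiconductor, the Fermi level sits at midgap.
Step 2: Ef = Eg / 2 = 1.009 / 2 = 0.5045 eV

0.5045


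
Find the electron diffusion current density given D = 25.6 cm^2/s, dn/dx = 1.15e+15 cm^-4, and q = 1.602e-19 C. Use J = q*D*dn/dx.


Step 1: J = q * D * (dn/dx)
Step 2: J = 1.602e-19 * 25.6 * 1.15e+15
Step 3: J = 4.72e-03 A/cm^2

4.72e-03


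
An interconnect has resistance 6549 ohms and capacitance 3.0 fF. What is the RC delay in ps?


Step 1: tau = R * C
Step 2: tau = 6549 * 3.0 fF = 6549 * 3.0e-15 F
Step 3: tau = 1.9647e-11 s = 19.647 ps

19.647


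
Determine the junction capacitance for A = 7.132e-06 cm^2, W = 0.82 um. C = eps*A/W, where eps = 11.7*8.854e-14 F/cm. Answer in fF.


Step 1: eps_Si = 11.7 * 8.854e-14 = 1.035918e-12 F/cm
Step 2: W in cm = 0.82 * 1e-4 = 8.20e-05 cm
Step 3: C = 1.035918e-12 * 7.132e-06 / 8.20e-05 = 9.009960e-14 F
Step 4: C = 90.1 fF

90.1


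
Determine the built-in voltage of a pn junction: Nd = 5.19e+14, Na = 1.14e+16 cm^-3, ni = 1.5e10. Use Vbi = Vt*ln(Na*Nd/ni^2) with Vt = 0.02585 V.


Step 1: Compute Na*Nd/ni^2 = 1.14e+16 * 5.19e+14 / (1.5e10)^2 = 2.6296e+10
Step 2: ln(2.6296e+10) = 23.9927
Step 3: Vbi = 0.02585 * 23.9927 = 0.62 V

0.62


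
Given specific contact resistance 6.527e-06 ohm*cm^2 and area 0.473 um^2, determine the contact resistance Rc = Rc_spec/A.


Step 1: Convert area to cm^2: 0.473 um^2 = 4.7300e-09 cm^2
Step 2: Rc = Rc_spec / A = 6.527e-06 / 4.7300e-09
Step 3: Rc = 1.38e+03 ohms

1.38e+03


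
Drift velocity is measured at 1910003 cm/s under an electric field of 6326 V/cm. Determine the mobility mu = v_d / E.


Step 1: mu = v_d / E
Step 2: mu = 1910003 / 6326
Step 3: mu = 301.93 cm^2/(V*s)

301.93


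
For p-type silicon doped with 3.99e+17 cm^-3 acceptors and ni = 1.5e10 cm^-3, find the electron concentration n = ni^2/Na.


Step 1: Majority hole concentration p ≈ Na = 3.99e+17 cm^-3
Step 2: n = ni^2 / Na = (1.5e10)^2 / 3.99e+17
Step 3: n = 5.64e+02 cm^-3

5.64e+02


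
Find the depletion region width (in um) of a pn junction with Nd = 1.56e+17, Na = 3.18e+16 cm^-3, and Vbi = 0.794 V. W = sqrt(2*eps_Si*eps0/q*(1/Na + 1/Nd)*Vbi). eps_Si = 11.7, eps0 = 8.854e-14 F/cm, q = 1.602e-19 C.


Step 1: 1/Na + 1/Nd = 1/3.18e+16 + 1/1.56e+17 = 3.78568e-17
Step 2: 2*eps*eps0/q = 2*11.7*8.854e-14/1.602e-19 = 1.293281e+07
Step 3: W^2 = 1.293281e+07 * 3.78568e-17 * 0.794 = 3.88738e-10
Step 4: W = sqrt(3.88738e-10) = 1.972e-05 cm = 0.1972 um

0.1972


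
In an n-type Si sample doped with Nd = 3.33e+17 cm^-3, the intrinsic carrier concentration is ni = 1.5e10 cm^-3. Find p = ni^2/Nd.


Step 1: Since Nd >> ni, n ≈ Nd = 3.33e+17 cm^-3
Step 2: p = ni^2 / n = (1.5e10)^2 / 3.33e+17
Step 3: p = 2.25e20 / 3.33e+17 = 6.76e+02 cm^-3

6.76e+02


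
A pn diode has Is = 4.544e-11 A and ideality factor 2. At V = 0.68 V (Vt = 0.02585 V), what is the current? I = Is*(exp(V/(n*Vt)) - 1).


Step 1: V/(n*Vt) = 0.68/(2*0.02585) = 13.1528
Step 2: exp(13.1528) = 5.1545e+05
Step 3: I = 4.544e-11 * (5.1545e+05 - 1) = 2.34e-05 A

2.34e-05


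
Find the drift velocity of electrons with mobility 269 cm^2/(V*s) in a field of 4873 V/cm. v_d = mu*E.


Step 1: v_d = mu * E
Step 2: v_d = 269 * 4873 = 1310837
Step 3: v_d = 1.31e+06 cm/s

1.31e+06


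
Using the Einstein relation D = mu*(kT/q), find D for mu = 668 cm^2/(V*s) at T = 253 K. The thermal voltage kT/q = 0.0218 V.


Step 1: D = mu * (kT/q)
Step 2: D = 668 * 0.0218
Step 3: D = 14.56 cm^2/s

14.56


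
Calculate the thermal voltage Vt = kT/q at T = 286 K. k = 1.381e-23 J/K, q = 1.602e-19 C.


Step 1: kT = 1.381e-23 * 286 = 3.94966e-21 J
Step 2: Vt = kT/q = 3.94966e-21 / 1.602e-19
Step 3: Vt = 0.02465 V

0.02465


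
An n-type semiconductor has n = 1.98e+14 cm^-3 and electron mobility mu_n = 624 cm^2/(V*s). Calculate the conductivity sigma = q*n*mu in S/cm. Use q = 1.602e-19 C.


Step 1: sigma = q * n * mu
Step 2: sigma = 1.602e-19 * 1.98e+14 * 624
Step 3: sigma = 1.979e-02 S/cm

1.979e-02


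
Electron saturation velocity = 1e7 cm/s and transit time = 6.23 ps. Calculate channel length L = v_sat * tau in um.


Step 1: tau in seconds = 6.23 ps * 1e-12 = 6.2300e-12 s
Step 2: L = v_sat * tau = 1e7 * 6.2300e-12 = 6.2300e-05 cm
Step 3: L in um = 6.2300e-05 * 1e4 = 0.623 um

0.623


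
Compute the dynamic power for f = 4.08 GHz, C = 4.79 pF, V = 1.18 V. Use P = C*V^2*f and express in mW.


Step 1: V^2 = 1.18^2 = 1.3924 V^2
Step 2: P = C*V^2*f = 4.79e-12 F * 1.3924 * 4.08e9 Hz
Step 3: P = 2.721195168e-02 W
Step 4: P = 27.212 mW

27.212


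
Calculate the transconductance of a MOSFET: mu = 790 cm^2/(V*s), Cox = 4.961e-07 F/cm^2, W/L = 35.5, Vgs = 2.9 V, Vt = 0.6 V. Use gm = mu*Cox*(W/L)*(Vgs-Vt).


Step 1: Vov = Vgs - Vt = 2.9 - 0.6 = 2.3 V
Step 2: gm = mu * Cox * (W/L) * Vov
Step 3: gm = 790 * 4.961e-07 * 35.5 * 2.3 = 3.20e-02 S

3.20e-02


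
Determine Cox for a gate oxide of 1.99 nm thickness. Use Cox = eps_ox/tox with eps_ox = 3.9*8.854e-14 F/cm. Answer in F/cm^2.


Step 1: eps_ox = 3.9 * 8.854e-14 = 3.45306e-13 F/cm
Step 2: tox in cm = 1.99 nm * 1e-7 = 1.9900e-07 cm
Step 3: Cox = 3.45306e-13 / 1.9900e-07 = 1.74e-06 F/cm^2

1.74e-06


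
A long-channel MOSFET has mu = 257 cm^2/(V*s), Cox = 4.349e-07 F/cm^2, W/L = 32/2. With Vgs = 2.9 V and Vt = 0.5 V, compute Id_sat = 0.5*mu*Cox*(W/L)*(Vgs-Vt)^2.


Step 1: Overdrive voltage Vov = Vgs - Vt = 2.9 - 0.5 = 2.4 V
Step 2: W/L = 32/2 = 16
Step 3: Id = 0.5 * 257 * 4.349e-07 * 16 * 2.4^2
Step 4: Id = 5.15e-03 A

5.15e-03
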